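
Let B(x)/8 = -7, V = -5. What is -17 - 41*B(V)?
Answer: 2279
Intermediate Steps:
B(x) = -56 (B(x) = 8*(-7) = -56)
-17 - 41*B(V) = -17 - 41*(-56) = -17 + 2296 = 2279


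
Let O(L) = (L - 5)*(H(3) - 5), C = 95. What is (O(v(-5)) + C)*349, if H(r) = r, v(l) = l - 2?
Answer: 41531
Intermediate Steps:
v(l) = -2 + l
O(L) = 10 - 2*L (O(L) = (L - 5)*(3 - 5) = (-5 + L)*(-2) = 10 - 2*L)
(O(v(-5)) + C)*349 = ((10 - 2*(-2 - 5)) + 95)*349 = ((10 - 2*(-7)) + 95)*349 = ((10 + 14) + 95)*349 = (24 + 95)*349 = 119*349 = 41531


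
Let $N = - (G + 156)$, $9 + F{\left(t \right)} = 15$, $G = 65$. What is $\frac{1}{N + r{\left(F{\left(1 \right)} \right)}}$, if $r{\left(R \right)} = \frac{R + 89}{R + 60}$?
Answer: $- \frac{66}{14491} \approx -0.0045546$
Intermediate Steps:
$F{\left(t \right)} = 6$ ($F{\left(t \right)} = -9 + 15 = 6$)
$r{\left(R \right)} = \frac{89 + R}{60 + R}$
$N = -221$ ($N = - (65 + 156) = \left(-1\right) 221 = -221$)
$\frac{1}{N + r{\left(F{\left(1 \right)} \right)}} = \frac{1}{-221 + \frac{89 + 6}{60 + 6}} = \frac{1}{-221 + \frac{1}{66} \cdot 95} = \frac{1}{-221 + \frac{95}{66}} = \frac{1}{- \frac{14491}{66}} = - \frac{66}{14491}$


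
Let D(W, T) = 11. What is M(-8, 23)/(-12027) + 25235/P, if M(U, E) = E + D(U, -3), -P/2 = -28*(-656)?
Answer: -43535767/63117696 ≈ -0.68976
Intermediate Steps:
P = -36736 (P = -(-56)*(-656) = -2*18368 = -36736)
M(U, E) = 11 + E (M(U, E) = E + 11 = 11 + E)
M(-8, 23)/(-12027) + 25235/P = (11 + 23)/(-12027) + 25235/(-36736) = 34*(-1/12027) + 25235*(-1/36736) = -34/12027 - 3605/5248 = -43535767/63117696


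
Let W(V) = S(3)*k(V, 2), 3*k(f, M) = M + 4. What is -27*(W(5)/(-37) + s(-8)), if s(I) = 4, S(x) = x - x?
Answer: -108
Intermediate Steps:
S(x) = 0
k(f, M) = 4/3 + M/3 (k(f, M) = (M + 4)/3 = (4 + M)/3 = 4/3 + M/3)
W(V) = 0 (W(V) = 0*(4/3 + (1/3)*2) = 0*(4/3 + 2/3) = 0*2 = 0)
-27*(W(5)/(-37) + s(-8)) = -27*(0/(-37) + 4) = -27*(0*(-1/37) + 4) = -27*(0 + 4) = -27*4 = -108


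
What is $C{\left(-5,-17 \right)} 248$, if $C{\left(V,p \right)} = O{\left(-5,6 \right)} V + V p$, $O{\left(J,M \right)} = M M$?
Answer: $-23560$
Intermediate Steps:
$O{\left(J,M \right)} = M^{2}$
$C{\left(V,p \right)} = 36 V + V p$ ($C{\left(V,p \right)} = 6^{2} V + V p = 36 V + V p$)
$C{\left(-5,-17 \right)} 248 = - 5 \left(36 - 17\right) 248 = \left(-5\right) 19 \cdot 248 = \left(-95\right) 248 = -23560$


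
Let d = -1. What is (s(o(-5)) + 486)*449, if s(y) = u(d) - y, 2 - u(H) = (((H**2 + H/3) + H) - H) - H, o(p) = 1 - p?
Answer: 647009/3 ≈ 2.1567e+5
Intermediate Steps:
u(H) = 2 - H**2 + 2*H/3 (u(H) = 2 - ((((H**2 + H/3) + H) - H) - H) = 2 - (((H**2 + 4*H/3) - H) - H) = 2 - ((H**2 + H/3) - H) = 2 - (H**2 - 2*H/3) = 2 + (-H**2 + 2*H/3) = 2 - H**2 + 2*H/3)
s(y) = 1/3 - y (s(y) = (2 - 1*(-1)**2 + (2/3)*(-1)) - y = (2 - 1*1 - 2/3) - y = (2 - 1 - 2/3) - y = 1/3 - y)
(s(o(-5)) + 486)*449 = ((1/3 - (1 - 1*(-5))) + 486)*449 = ((1/3 - (1 + 5)) + 486)*449 = ((1/3 - 1*6) + 486)*449 = ((1/3 - 6) + 486)*449 = (-17/3 + 486)*449 = (1441/3)*449 = 647009/3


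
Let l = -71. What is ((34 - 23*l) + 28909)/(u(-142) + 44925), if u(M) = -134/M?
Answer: 1085448/1594871 ≈ 0.68059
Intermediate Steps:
((34 - 23*l) + 28909)/(u(-142) + 44925) = ((34 - 23*(-71)) + 28909)/(-134/(-142) + 44925) = ((34 + 1633) + 28909)/(-134*(-1/142) + 44925) = (1667 + 28909)/(67/71 + 44925) = 30576/(3189742/71) = 30576*(71/3189742) = 1085448/1594871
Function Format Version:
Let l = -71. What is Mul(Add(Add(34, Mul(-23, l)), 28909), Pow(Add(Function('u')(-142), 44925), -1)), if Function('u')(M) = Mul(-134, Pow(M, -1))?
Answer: Rational(1085448, 1594871) ≈ 0.68059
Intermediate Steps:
Mul(Add(Add(34, Mul(-23, l)), 28909), Pow(Add(Function('u')(-142), 44925), -1)) = Mul(Add(Add(34, Mul(-23, -71)), 28909), Pow(Add(Mul(-134, Pow(-142, -1)), 44925), -1)) = Mul(Add(Add(34, 1633), 28909), Pow(Add(Mul(-134, Rational(-1, 142)), 44925), -1)) = Mul(Add(1667, 28909), Pow(Add(Rational(67, 71), 44925), -1)) = Mul(30576, Pow(Rational(3189742, 71), -1)) = Mul(30576, Rational(71, 3189742)) = Rational(1085448, 1594871)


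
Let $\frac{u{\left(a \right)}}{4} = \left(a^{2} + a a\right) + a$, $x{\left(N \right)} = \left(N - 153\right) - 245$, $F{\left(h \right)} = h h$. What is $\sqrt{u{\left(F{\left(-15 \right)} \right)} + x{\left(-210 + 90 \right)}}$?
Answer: $\sqrt{405382} \approx 636.7$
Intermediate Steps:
$F{\left(h \right)} = h^{2}$
$x{\left(N \right)} = -398 + N$ ($x{\left(N \right)} = \left(N - 153\right) - 245 = \left(-153 + N\right) - 245 = -398 + N$)
$u{\left(a \right)} = 4 a + 8 a^{2}$ ($u{\left(a \right)} = 4 \left(\left(a^{2} + a a\right) + a\right) = 4 \left(\left(a^{2} + a^{2}\right) + a\right) = 4 \left(2 a^{2} + a\right) = 4 \left(a + 2 a^{2}\right) = 4 a + 8 a^{2}$)
$\sqrt{u{\left(F{\left(-15 \right)} \right)} + x{\left(-210 + 90 \right)}} = \sqrt{4 \left(-15\right)^{2} \left(1 + 2 \left(-15\right)^{2}\right) + \left(-398 + \left(-210 + 90\right)\right)} = \sqrt{4 \cdot 225 \left(1 + 2 \cdot 225\right) - 518} = \sqrt{4 \cdot 225 \left(1 + 450\right) - 518} = \sqrt{4 \cdot 225 \cdot 451 - 518} = \sqrt{405900 - 518} = \sqrt{405382}$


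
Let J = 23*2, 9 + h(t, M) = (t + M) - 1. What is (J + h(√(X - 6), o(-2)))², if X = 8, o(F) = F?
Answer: (34 + √2)² ≈ 1254.2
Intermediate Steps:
h(t, M) = -10 + M + t (h(t, M) = -9 + ((t + M) - 1) = -9 + ((M + t) - 1) = -9 + (-1 + M + t) = -10 + M + t)
J = 46
(J + h(√(X - 6), o(-2)))² = (46 + (-10 - 2 + √(8 - 6)))² = (46 + (-10 - 2 + √2))² = (46 + (-12 + √2))² = (34 + √2)²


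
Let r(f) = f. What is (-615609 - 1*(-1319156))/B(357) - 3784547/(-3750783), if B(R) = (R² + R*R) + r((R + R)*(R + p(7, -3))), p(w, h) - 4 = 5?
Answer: 1530839516245/645412233942 ≈ 2.3719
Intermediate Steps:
p(w, h) = 9 (p(w, h) = 4 + 5 = 9)
B(R) = 2*R² + 2*R*(9 + R) (B(R) = (R² + R*R) + (R + R)*(R + 9) = (R² + R²) + (2*R)*(9 + R) = 2*R² + 2*R*(9 + R))
(-615609 - 1*(-1319156))/B(357) - 3784547/(-3750783) = (-615609 - 1*(-1319156))/((2*357*(9 + 2*357))) - 3784547/(-3750783) = (-615609 + 1319156)/((2*357*(9 + 714))) - 3784547*(-1/3750783) = 703547/((2*357*723)) + 3784547/3750783 = 703547/516222 + 3784547/3750783 = 1530839516245/645412233942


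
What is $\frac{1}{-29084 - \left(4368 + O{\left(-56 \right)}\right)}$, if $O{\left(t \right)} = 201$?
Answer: $- \frac{1}{33653} \approx -2.9715 \cdot 10^{-5}$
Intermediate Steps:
$\frac{1}{-29084 - \left(4368 + O{\left(-56 \right)}\right)} = \frac{1}{-29084 + \left(112 \left(-39\right) - 201\right)} = \frac{1}{-29084 - 4569} = \frac{1}{-33653} = - \frac{1}{33653}$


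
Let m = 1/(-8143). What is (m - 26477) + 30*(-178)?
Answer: -259085832/8143 ≈ -31817.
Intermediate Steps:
m = -1/8143 ≈ -0.00012280
(m - 26477) + 30*(-178) = (-1/8143 - 26477) + 30*(-178) = -215602212/8143 - 5340 = -259085832/8143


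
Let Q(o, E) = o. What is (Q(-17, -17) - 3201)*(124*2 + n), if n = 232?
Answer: -1544640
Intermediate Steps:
(Q(-17, -17) - 3201)*(124*2 + n) = (-17 - 3201)*(124*2 + 232) = -3218*(248 + 232) = -3218*480 = -1544640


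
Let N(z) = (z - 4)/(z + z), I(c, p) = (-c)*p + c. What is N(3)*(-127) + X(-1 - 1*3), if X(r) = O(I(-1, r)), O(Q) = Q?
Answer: 97/6 ≈ 16.167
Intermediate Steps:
I(c, p) = c - c*p (I(c, p) = -c*p + c = c - c*p)
X(r) = -1 + r (X(r) = -(1 - r) = -1 + r)
N(z) = (-4 + z)/(2*z) (N(z) = (-4 + z)/((2*z)) = (-4 + z)*(1/(2*z)) = (-4 + z)/(2*z))
N(3)*(-127) + X(-1 - 1*3) = ((½)*(-4 + 3)/3)*(-127) + (-1 + (-1 - 1*3)) = ((½)*(⅓)*(-1))*(-127) + (-1 + (-1 - 3)) = -⅙*(-127) + (-1 - 4) = 127/6 - 5 = 97/6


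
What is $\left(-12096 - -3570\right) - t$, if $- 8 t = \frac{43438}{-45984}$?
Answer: $- \frac{1568260055}{183936} \approx -8526.1$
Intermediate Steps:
$t = \frac{21719}{183936}$ ($t = - \frac{43438 \frac{1}{-45984}}{8} = - \frac{43438 \left(- \frac{1}{45984}\right)}{8} = \left(- \frac{1}{8}\right) \left(- \frac{21719}{22992}\right) = \frac{21719}{183936} \approx 0.11808$)
$\left(-12096 - -3570\right) - t = \left(-12096 - -3570\right) - \frac{21719}{183936} = \left(-12096 + 3570\right) - \frac{21719}{183936} = -8526 - \frac{21719}{183936} = - \frac{1568260055}{183936}$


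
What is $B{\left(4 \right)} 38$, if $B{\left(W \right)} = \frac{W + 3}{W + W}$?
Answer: $\frac{133}{4} \approx 33.25$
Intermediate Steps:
$B{\left(W \right)} = \frac{3 + W}{2 W}$
$B{\left(4 \right)} 38 = \frac{3 + 4}{2 \cdot 4} \cdot 38 = \frac{1}{2} \cdot \frac{1}{4} \cdot 7 \cdot 38 = \frac{7}{8} \cdot 38 = \frac{133}{4}$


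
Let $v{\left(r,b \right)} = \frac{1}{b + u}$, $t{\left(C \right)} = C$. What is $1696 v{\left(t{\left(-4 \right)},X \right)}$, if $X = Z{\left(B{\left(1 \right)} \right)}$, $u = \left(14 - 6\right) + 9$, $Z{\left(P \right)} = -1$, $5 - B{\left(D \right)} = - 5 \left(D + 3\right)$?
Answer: $106$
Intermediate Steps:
$B{\left(D \right)} = 20 + 5 D$ ($B{\left(D \right)} = 5 - - 5 \left(D + 3\right) = 5 - - 5 \left(3 + D\right) = 5 - \left(-15 - 5 D\right) = 5 + \left(15 + 5 D\right) = 20 + 5 D$)
$u = 17$ ($u = \left(14 - 6\right) + 9 = 8 + 9 = 17$)
$X = -1$
$v{\left(r,b \right)} = \frac{1}{17 + b}$ ($v{\left(r,b \right)} = \frac{1}{b + 17} = \frac{1}{17 + b}$)
$1696 v{\left(t{\left(-4 \right)},X \right)} = \frac{1696}{17 - 1} = \frac{1696}{16} = 1696 \cdot \frac{1}{16} = 106$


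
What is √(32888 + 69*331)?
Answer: √55727 ≈ 236.07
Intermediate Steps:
√(32888 + 69*331) = √(32888 + 22839) = √55727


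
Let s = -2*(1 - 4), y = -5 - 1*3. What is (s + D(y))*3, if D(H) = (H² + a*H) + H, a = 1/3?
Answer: 178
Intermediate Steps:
y = -8 (y = -5 - 3 = -8)
a = ⅓ ≈ 0.33333
D(H) = H² + 4*H/3 (D(H) = (H² + H/3) + H = H² + 4*H/3)
s = 6 (s = -2*(-3) = 6)
(s + D(y))*3 = (6 + (⅓)*(-8)*(4 + 3*(-8)))*3 = (6 + (⅓)*(-8)*(4 - 24))*3 = (6 + (⅓)*(-8)*(-20))*3 = (6 + 160/3)*3 = (178/3)*3 = 178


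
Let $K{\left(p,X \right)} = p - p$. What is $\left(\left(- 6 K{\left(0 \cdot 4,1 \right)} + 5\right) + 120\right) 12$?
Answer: $1500$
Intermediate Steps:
$K{\left(p,X \right)} = 0$
$\left(\left(- 6 K{\left(0 \cdot 4,1 \right)} + 5\right) + 120\right) 12 = \left(\left(\left(-6\right) 0 + 5\right) + 120\right) 12 = \left(\left(0 + 5\right) + 120\right) 12 = \left(5 + 120\right) 12 = 125 \cdot 12 = 1500$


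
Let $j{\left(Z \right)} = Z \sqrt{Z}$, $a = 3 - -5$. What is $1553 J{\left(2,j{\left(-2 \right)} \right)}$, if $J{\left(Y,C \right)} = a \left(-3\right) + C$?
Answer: $-37272 - 3106 i \sqrt{2} \approx -37272.0 - 4392.5 i$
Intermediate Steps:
$a = 8$ ($a = 3 + 5 = 8$)
$j{\left(Z \right)} = Z^{\frac{3}{2}}$
$J{\left(Y,C \right)} = -24 + C$ ($J{\left(Y,C \right)} = 8 \left(-3\right) + C = -24 + C$)
$1553 J{\left(2,j{\left(-2 \right)} \right)} = 1553 \left(-24 + \left(-2\right)^{\frac{3}{2}}\right) = 1553 \left(-24 - 2 i \sqrt{2}\right) = -37272 - 3106 i \sqrt{2}$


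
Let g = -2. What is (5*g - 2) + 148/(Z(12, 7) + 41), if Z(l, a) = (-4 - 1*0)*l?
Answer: -232/7 ≈ -33.143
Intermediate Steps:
Z(l, a) = -4*l (Z(l, a) = (-4 + 0)*l = -4*l)
(5*g - 2) + 148/(Z(12, 7) + 41) = (5*(-2) - 2) + 148/(-4*12 + 41) = (-10 - 2) + 148/(-48 + 41) = -12 + 148/(-7) = -12 + 148*(-⅐) = -12 - 148/7 = -232/7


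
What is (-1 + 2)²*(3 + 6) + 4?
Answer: 13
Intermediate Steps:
(-1 + 2)²*(3 + 6) + 4 = 1²*9 + 4 = 1*9 + 4 = 9 + 4 = 13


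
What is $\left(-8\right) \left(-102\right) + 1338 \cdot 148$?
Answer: $198840$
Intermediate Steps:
$\left(-8\right) \left(-102\right) + 1338 \cdot 148 = 816 + 198024 = 198840$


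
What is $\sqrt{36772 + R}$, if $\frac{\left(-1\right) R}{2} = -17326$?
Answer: $48 \sqrt{31} \approx 267.25$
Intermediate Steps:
$R = 34652$ ($R = \left(-2\right) \left(-17326\right) = 34652$)
$\sqrt{36772 + R} = \sqrt{36772 + 34652} = \sqrt{71424} = 48 \sqrt{31}$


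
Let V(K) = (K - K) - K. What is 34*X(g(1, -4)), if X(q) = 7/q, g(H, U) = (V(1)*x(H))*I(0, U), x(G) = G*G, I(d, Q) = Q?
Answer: 119/2 ≈ 59.500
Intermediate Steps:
x(G) = G²
V(K) = -K (V(K) = 0 - K = -K)
g(H, U) = -U*H² (g(H, U) = ((-1*1)*H²)*U = (-H²)*U = -U*H²)
34*X(g(1, -4)) = 34*(7/((-1*(-4)*1²))) = 34*(7/((-1*(-4)*1))) = 34*(7/4) = 119/2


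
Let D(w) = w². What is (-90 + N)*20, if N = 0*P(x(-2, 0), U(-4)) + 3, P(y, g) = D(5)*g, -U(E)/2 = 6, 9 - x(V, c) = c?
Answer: -1740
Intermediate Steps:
x(V, c) = 9 - c
U(E) = -12 (U(E) = -2*6 = -12)
P(y, g) = 25*g (P(y, g) = 5²*g = 25*g)
N = 3 (N = 0*(25*(-12)) + 3 = 0*(-300) + 3 = 0 + 3 = 3)
(-90 + N)*20 = (-90 + 3)*20 = -87*20 = -1740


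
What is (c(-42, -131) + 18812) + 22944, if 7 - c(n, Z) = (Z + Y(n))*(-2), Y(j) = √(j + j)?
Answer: 41501 + 4*I*√21 ≈ 41501.0 + 18.33*I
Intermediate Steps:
Y(j) = √2*√j (Y(j) = √(2*j) = √2*√j)
c(n, Z) = 7 + 2*Z + 2*√2*√n (c(n, Z) = 7 - (Z + √2*√n)*(-2) = 7 - (-2*Z - 2*√2*√n) = 7 + (2*Z + 2*√2*√n) = 7 + 2*Z + 2*√2*√n)
(c(-42, -131) + 18812) + 22944 = ((7 + 2*(-131) + 2*√2*√(-42)) + 18812) + 22944 = ((7 - 262 + 2*√2*(I*√42)) + 18812) + 22944 = ((7 - 262 + 4*I*√21) + 18812) + 22944 = ((-255 + 4*I*√21) + 18812) + 22944 = (18557 + 4*I*√21) + 22944 = 41501 + 4*I*√21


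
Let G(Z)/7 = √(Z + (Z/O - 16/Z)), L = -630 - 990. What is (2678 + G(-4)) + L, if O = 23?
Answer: 1058 + 14*I*√23/23 ≈ 1058.0 + 2.9192*I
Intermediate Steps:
L = -1620
G(Z) = 7*√(-16/Z + 24*Z/23) (G(Z) = 7*√(Z + (Z/23 - 16/Z)) = 7*√(Z + (-16/Z + Z/23)) = 7*√(-16/Z + 24*Z/23))
(2678 + G(-4)) + L = (2678 + 14*√(-2116/(-4) + 138*(-4))/23) - 1620 = (2678 + 14*√(-2116*(-¼) - 552)/23) - 1620 = (2678 + 14*√(529 - 552)/23) - 1620 = (2678 + 14*√(-23)/23) - 1620 = (2678 + 14*(I*√23)/23) - 1620 = (2678 + 14*I*√23/23) - 1620 = 1058 + 14*I*√23/23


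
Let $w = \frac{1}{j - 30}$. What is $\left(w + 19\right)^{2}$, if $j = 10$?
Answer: $\frac{143641}{400} \approx 359.1$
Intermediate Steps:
$w = - \frac{1}{20}$ ($w = \frac{1}{10 - 30} = \frac{1}{-20} = - \frac{1}{20} \approx -0.05$)
$\left(w + 19\right)^{2} = \left(- \frac{1}{20} + 19\right)^{2} = \left(\frac{379}{20}\right)^{2} = \frac{143641}{400}$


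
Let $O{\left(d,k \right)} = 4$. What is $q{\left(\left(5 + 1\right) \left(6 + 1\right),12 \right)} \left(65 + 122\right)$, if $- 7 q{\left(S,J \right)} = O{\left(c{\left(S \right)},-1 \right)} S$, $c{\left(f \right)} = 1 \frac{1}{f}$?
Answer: $-4488$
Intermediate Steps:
$c{\left(f \right)} = \frac{1}{f}$
$q{\left(S,J \right)} = - \frac{4 S}{7}$
$q{\left(\left(5 + 1\right) \left(6 + 1\right),12 \right)} \left(65 + 122\right) = - \frac{4 \left(5 + 1\right) \left(6 + 1\right)}{7} \left(65 + 122\right) = - \frac{4 \cdot 6 \cdot 7}{7} \cdot 187 = \left(- \frac{4}{7}\right) 42 \cdot 187 = \left(-24\right) 187 = -4488$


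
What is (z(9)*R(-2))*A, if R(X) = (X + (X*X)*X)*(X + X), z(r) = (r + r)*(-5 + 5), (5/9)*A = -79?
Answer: 0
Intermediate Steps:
A = -711/5 (A = (9/5)*(-79) = -711/5 ≈ -142.20)
z(r) = 0 (z(r) = (2*r)*0 = 0)
R(X) = 2*X*(X + X³) (R(X) = (X + X²*X)*(2*X) = (X + X³)*(2*X) = 2*X*(X + X³))
(z(9)*R(-2))*A = (0*(2*(-2)²*(1 + (-2)²)))*(-711/5) = (0*(2*4*(1 + 4)))*(-711/5) = (0*(2*4*5))*(-711/5) = (0*40)*(-711/5) = 0*(-711/5) = 0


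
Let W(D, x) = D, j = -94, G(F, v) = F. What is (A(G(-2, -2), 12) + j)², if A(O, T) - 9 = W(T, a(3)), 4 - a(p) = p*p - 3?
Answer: 5329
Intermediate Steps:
a(p) = 7 - p² (a(p) = 4 - (p*p - 3) = 4 - (p² - 3) = 4 - (-3 + p²) = 4 + (3 - p²) = 7 - p²)
A(O, T) = 9 + T
(A(G(-2, -2), 12) + j)² = ((9 + 12) - 94)² = (21 - 94)² = (-73)² = 5329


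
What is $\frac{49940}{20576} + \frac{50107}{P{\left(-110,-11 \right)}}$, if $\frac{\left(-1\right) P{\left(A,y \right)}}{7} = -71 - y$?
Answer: $\frac{65748527}{540120} \approx 121.73$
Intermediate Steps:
$P{\left(A,y \right)} = 497 + 7 y$ ($P{\left(A,y \right)} = - 7 \left(-71 - y\right) = 497 + 7 y$)
$\frac{49940}{20576} + \frac{50107}{P{\left(-110,-11 \right)}} = \frac{49940}{20576} + \frac{50107}{497 + 7 \left(-11\right)} = 49940 \cdot \frac{1}{20576} + \frac{50107}{497 - 77} = \frac{12485}{5144} + \frac{50107}{420} = \frac{65748527}{540120}$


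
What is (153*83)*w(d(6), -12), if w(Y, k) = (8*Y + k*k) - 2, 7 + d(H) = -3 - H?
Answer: 177786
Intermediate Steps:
d(H) = -10 - H (d(H) = -7 + (-3 - H) = -10 - H)
w(Y, k) = -2 + k² + 8*Y (w(Y, k) = (8*Y + k²) - 2 = (k² + 8*Y) - 2 = -2 + k² + 8*Y)
(153*83)*w(d(6), -12) = (153*83)*(-2 + (-12)² + 8*(-10 - 1*6)) = 12699*(-2 + 144 + 8*(-10 - 6)) = 12699*(-2 + 144 + 8*(-16)) = 12699*(-2 + 144 - 128) = 12699*14 = 177786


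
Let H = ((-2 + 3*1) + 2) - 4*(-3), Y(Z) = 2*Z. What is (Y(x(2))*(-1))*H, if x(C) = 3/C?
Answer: -45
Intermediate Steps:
H = 15 (H = ((-2 + 3) + 2) + 12 = (1 + 2) + 12 = 3 + 12 = 15)
(Y(x(2))*(-1))*H = ((2*(3/2))*(-1))*15 = (3*(-1))*15 = -3*15 = -45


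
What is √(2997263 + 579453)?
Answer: 26*√5291 ≈ 1891.2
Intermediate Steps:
√(2997263 + 579453) = √3576716 = 26*√5291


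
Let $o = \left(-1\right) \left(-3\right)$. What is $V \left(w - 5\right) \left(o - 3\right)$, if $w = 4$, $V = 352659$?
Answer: $0$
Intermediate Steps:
$o = 3$
$V \left(w - 5\right) \left(o - 3\right) = 352659 \left(4 - 5\right) \left(3 - 3\right) = 352659 \left(\left(-1\right) 0\right) = 352659 \cdot 0 = 0$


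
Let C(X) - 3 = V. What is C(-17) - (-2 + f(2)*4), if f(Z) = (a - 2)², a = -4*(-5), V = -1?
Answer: -1292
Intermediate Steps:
a = 20
f(Z) = 324 (f(Z) = (20 - 2)² = 18² = 324)
C(X) = 2 (C(X) = 3 - 1 = 2)
C(-17) - (-2 + f(2)*4) = 2 - (-2 + 324*4) = 2 - (-2 + 1296) = 2 - 1*1294 = 2 - 1294 = -1292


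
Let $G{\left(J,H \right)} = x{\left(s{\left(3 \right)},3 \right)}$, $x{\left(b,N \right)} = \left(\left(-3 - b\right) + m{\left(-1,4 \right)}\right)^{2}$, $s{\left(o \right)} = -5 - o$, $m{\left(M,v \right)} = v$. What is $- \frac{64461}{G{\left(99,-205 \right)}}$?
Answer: $- \frac{21487}{27} \approx -795.81$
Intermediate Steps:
$x{\left(b,N \right)} = \left(1 - b\right)^{2}$ ($x{\left(b,N \right)} = \left(\left(-3 - b\right) + 4\right)^{2} = \left(1 - b\right)^{2}$)
$G{\left(J,H \right)} = 81$ ($G{\left(J,H \right)} = \left(-1 - 8\right)^{2} = \left(-9\right)^{2} = 81$)
$- \frac{64461}{G{\left(99,-205 \right)}} = - \frac{64461}{81} = \left(-64461\right) \frac{1}{81} = - \frac{21487}{27}$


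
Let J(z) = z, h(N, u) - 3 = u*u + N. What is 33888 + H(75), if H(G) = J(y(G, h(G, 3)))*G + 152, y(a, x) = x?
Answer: 40565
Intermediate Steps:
h(N, u) = 3 + N + u² (h(N, u) = 3 + (u*u + N) = 3 + (u² + N) = 3 + (N + u²) = 3 + N + u²)
H(G) = 152 + G*(12 + G) (H(G) = (3 + G + 3²)*G + 152 = (3 + G + 9)*G + 152 = (12 + G)*G + 152 = G*(12 + G) + 152 = 152 + G*(12 + G))
33888 + H(75) = 33888 + (152 + 75*(12 + 75)) = 33888 + (152 + 75*87) = 33888 + (152 + 6525) = 33888 + 6677 = 40565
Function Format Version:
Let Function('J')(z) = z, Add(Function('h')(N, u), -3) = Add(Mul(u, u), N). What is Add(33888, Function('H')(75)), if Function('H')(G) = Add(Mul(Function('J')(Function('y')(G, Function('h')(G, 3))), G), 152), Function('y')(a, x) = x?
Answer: 40565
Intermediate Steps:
Function('h')(N, u) = Add(3, N, Pow(u, 2)) (Function('h')(N, u) = Add(3, Add(Mul(u, u), N)) = Add(3, Add(Pow(u, 2), N)) = Add(3, Add(N, Pow(u, 2))) = Add(3, N, Pow(u, 2)))
Function('H')(G) = Add(152, Mul(G, Add(12, G))) (Function('H')(G) = Add(Mul(Add(3, G, Pow(3, 2)), G), 152) = Add(Mul(Add(3, G, 9), G), 152) = Add(Mul(Add(12, G), G), 152) = Add(Mul(G, Add(12, G)), 152) = Add(152, Mul(G, Add(12, G))))
Add(33888, Function('H')(75)) = Add(33888, Add(152, Mul(75, Add(12, 75)))) = Add(33888, Add(152, Mul(75, 87))) = Add(33888, Add(152, 6525)) = Add(33888, 6677) = 40565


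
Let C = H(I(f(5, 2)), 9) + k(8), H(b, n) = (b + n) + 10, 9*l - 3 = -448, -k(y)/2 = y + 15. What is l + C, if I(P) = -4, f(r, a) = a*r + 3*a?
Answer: -724/9 ≈ -80.444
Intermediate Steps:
f(r, a) = 3*a + a*r
k(y) = -30 - 2*y (k(y) = -2*(y + 15) = -2*(15 + y) = -30 - 2*y)
l = -445/9 (l = ⅓ + (⅑)*(-448) = ⅓ - 448/9 = -445/9 ≈ -49.444)
H(b, n) = 10 + b + n
C = -31 (C = (10 - 4 + 9) + (-30 - 2*8) = 15 + (-30 - 16) = 15 - 46 = -31)
l + C = -445/9 - 31 = -724/9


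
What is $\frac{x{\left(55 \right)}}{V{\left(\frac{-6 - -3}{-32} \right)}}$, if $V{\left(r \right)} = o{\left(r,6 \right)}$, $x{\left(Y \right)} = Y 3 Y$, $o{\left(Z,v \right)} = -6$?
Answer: $- \frac{3025}{2} \approx -1512.5$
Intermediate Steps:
$x{\left(Y \right)} = 3 Y^{2}$ ($x{\left(Y \right)} = 3 Y Y = 3 Y^{2}$)
$V{\left(r \right)} = -6$
$\frac{x{\left(55 \right)}}{V{\left(\frac{-6 - -3}{-32} \right)}} = \frac{3 \cdot 55^{2}}{-6} = 3 \cdot 3025 \left(- \frac{1}{6}\right) = 9075 \left(- \frac{1}{6}\right) = - \frac{3025}{2}$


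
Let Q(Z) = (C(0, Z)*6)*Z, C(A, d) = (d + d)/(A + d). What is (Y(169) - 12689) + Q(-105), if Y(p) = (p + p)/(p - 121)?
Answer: -334607/24 ≈ -13942.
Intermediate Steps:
Y(p) = 2*p/(-121 + p) (Y(p) = (2*p)/(-121 + p) = 2*p/(-121 + p))
C(A, d) = 2*d/(A + d) (C(A, d) = (2*d)/(A + d) = 2*d/(A + d))
Q(Z) = 12*Z (Q(Z) = ((2*Z/(0 + Z))*6)*Z = ((2*Z/Z)*6)*Z = (2*6)*Z = 12*Z)
(Y(169) - 12689) + Q(-105) = (2*169/(-121 + 169) - 12689) + 12*(-105) = (2*169/48 - 12689) - 1260 = (2*169*(1/48) - 12689) - 1260 = (169/24 - 12689) - 1260 = -304367/24 - 1260 = -334607/24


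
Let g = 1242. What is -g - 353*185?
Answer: -66547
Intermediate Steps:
-g - 353*185 = -1*1242 - 353*185 = -1242 - 65305 = -66547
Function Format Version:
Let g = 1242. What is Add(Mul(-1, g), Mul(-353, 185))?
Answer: -66547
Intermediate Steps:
Add(Mul(-1, g), Mul(-353, 185)) = Add(Mul(-1, 1242), Mul(-353, 185)) = Add(-1242, -65305) = -66547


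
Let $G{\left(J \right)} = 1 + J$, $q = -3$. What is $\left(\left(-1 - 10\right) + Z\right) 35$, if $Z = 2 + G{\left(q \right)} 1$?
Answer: $-385$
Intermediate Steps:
$Z = 0$ ($Z = 2 + \left(1 - 3\right) 1 = 2 - 2 = 0$)
$\left(\left(-1 - 10\right) + Z\right) 35 = \left(\left(-1 - 10\right) + 0\right) 35 = \left(-11 + 0\right) 35 = \left(-11\right) 35 = -385$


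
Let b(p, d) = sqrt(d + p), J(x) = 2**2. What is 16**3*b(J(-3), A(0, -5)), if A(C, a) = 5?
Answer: 12288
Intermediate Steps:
J(x) = 4
16**3*b(J(-3), A(0, -5)) = 16**3*sqrt(5 + 4) = 4096*sqrt(9) = 4096*3 = 12288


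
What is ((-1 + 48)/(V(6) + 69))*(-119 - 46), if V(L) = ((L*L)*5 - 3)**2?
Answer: -2585/10466 ≈ -0.24699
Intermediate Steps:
V(L) = (-3 + 5*L**2)**2 (V(L) = (L**2*5 - 3)**2 = (5*L**2 - 3)**2 = (-3 + 5*L**2)**2)
((-1 + 48)/(V(6) + 69))*(-119 - 46) = ((-1 + 48)/((-3 + 5*6**2)**2 + 69))*(-119 - 46) = (47/((-3 + 5*36)**2 + 69))*(-165) = (47/((-3 + 180)**2 + 69))*(-165) = (47/(177**2 + 69))*(-165) = (47/(31329 + 69))*(-165) = (47/31398)*(-165) = -2585/10466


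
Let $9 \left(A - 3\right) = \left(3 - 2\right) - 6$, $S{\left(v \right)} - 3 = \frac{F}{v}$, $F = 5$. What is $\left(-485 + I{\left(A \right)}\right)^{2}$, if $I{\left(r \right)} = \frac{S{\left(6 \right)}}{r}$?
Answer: $\frac{452455441}{1936} \approx 2.3371 \cdot 10^{5}$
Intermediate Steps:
$S{\left(v \right)} = 3 + \frac{5}{v}$
$A = \frac{22}{9}$ ($A = 3 + \frac{\left(3 - 2\right) - 6}{9} = 3 + \frac{1 - 6}{9} = 3 + \frac{1}{9} \left(-5\right) = 3 - \frac{5}{9} = \frac{22}{9} \approx 2.4444$)
$I{\left(r \right)} = \frac{23}{6 r}$ ($I{\left(r \right)} = \frac{3 + \frac{5}{6}}{r} = \frac{23}{6 r}$)
$\left(-485 + I{\left(A \right)}\right)^{2} = \left(-485 + \frac{23}{6 \cdot \frac{22}{9}}\right)^{2} = \left(-485 + \frac{23}{6} \cdot \frac{9}{22}\right)^{2} = \left(-485 + \frac{69}{44}\right)^{2} = \left(- \frac{21271}{44}\right)^{2} = \frac{452455441}{1936}$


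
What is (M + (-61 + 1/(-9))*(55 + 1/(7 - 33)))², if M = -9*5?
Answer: 158595097600/13689 ≈ 1.1586e+7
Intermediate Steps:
M = -45
(M + (-61 + 1/(-9))*(55 + 1/(7 - 33)))² = (-45 + (-61 + 1/(-9))*(55 + 1/(7 - 33)))² = (-45 + (-61 - ⅑)*(55 + 1/(-26)))² = (-45 - 550*(55 - 1/26)/9)² = (-45 - 550/9*1429/26)² = (-45 - 392975/117)² = (-398240/117)² = 158595097600/13689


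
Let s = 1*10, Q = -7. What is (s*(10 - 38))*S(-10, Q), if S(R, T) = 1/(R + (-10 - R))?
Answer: 28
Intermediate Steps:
s = 10
S(R, T) = -⅒ (S(R, T) = 1/(-10) = -⅒)
(s*(10 - 38))*S(-10, Q) = (10*(10 - 38))*(-⅒) = (10*(-28))*(-⅒) = -280*(-⅒) = 28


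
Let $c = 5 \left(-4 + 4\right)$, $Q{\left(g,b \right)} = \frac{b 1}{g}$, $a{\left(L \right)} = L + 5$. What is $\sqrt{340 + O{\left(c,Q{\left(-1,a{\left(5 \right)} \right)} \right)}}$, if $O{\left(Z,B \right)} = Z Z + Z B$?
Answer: $2 \sqrt{85} \approx 18.439$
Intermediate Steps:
$a{\left(L \right)} = 5 + L$
$Q{\left(g,b \right)} = \frac{b}{g}$
$c = 0$ ($c = 5 \cdot 0 = 0$)
$O{\left(Z,B \right)} = Z^{2} + B Z$
$\sqrt{340 + O{\left(c,Q{\left(-1,a{\left(5 \right)} \right)} \right)}} = \sqrt{340 + 0 \left(\frac{5 + 5}{-1} + 0\right)} = \sqrt{340 + 0 \left(10 \left(-1\right) + 0\right)} = \sqrt{340 + 0 \left(-10 + 0\right)} = \sqrt{340 + 0 \left(-10\right)} = \sqrt{340 + 0} = \sqrt{340} = 2 \sqrt{85}$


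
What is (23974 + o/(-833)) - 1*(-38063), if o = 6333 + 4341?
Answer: 51666147/833 ≈ 62024.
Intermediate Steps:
o = 10674
(23974 + o/(-833)) - 1*(-38063) = (23974 + 10674/(-833)) - 1*(-38063) = (23974 + 10674*(-1/833)) + 38063 = (23974 - 10674/833) + 38063 = 19959668/833 + 38063 = 51666147/833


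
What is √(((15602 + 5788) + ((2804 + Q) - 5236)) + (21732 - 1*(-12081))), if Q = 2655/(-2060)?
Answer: √2239335463/206 ≈ 229.72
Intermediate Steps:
Q = -531/412 (Q = 2655*(-1/2060) = -531/412 ≈ -1.2888)
√(((15602 + 5788) + ((2804 + Q) - 5236)) + (21732 - 1*(-12081))) = √(((15602 + 5788) + ((2804 - 531/412) - 5236)) + (21732 - 1*(-12081))) = √((21390 + (1154717/412 - 5236)) + (21732 + 12081)) = √((21390 - 1002515/412) + 33813) = √(7810165/412 + 33813) = √(21741121/412) = √2239335463/206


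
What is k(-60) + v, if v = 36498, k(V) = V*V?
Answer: 40098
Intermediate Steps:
k(V) = V²
k(-60) + v = (-60)² + 36498 = 3600 + 36498 = 40098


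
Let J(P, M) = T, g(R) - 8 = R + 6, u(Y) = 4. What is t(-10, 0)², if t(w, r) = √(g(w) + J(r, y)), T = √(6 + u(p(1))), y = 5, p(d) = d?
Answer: 4 + √10 ≈ 7.1623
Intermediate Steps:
g(R) = 14 + R (g(R) = 8 + (R + 6) = 8 + (6 + R) = 14 + R)
T = √10 (T = √(6 + 4) = √10 ≈ 3.1623)
J(P, M) = √10
t(w, r) = √(14 + w + √10) (t(w, r) = √((14 + w) + √10) = √(14 + w + √10))
t(-10, 0)² = (√(14 - 10 + √10))² = (√(4 + √10))² = 4 + √10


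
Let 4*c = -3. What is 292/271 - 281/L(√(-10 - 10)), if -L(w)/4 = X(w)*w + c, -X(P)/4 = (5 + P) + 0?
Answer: 5*(9344*√5 + 33743*I)/(271*(160*√5 + 317*I)) ≈ 1.4673 + 0.43999*I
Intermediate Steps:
c = -¾ (c = (¼)*(-3) = -¾ ≈ -0.75000)
X(P) = -20 - 4*P (X(P) = -4*((5 + P) + 0) = -4*(5 + P) = -20 - 4*P)
L(w) = 3 - 4*w*(-20 - 4*w) (L(w) = -4*((-20 - 4*w)*w - ¾) = -4*(w*(-20 - 4*w) - ¾) = -4*(-¾ + w*(-20 - 4*w)) = 3 - 4*w*(-20 - 4*w))
292/271 - 281/L(√(-10 - 10)) = 292/271 - 281/(3 + 16*√(-10 - 10)*(5 + √(-10 - 10))) = 292*(1/271) - 281/(3 + 16*√(-20)*(5 + √(-20))) = 292/271 - 281/(3 + 16*(2*I*√5)*(5 + 2*I*√5)) = 292/271 - 281/(3 + 32*I*√5*(5 + 2*I*√5))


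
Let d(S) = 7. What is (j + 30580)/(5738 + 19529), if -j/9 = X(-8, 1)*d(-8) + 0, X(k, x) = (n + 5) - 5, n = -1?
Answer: 30643/25267 ≈ 1.2128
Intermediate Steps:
X(k, x) = -1 (X(k, x) = (-1 + 5) - 5 = 4 - 5 = -1)
j = 63 (j = -9*(-1*7 + 0) = -9*(-7 + 0) = -9*(-7) = 63)
(j + 30580)/(5738 + 19529) = (63 + 30580)/(5738 + 19529) = 30643/25267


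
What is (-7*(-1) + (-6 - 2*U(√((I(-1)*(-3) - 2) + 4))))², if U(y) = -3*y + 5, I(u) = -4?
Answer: 585 - 108*√14 ≈ 180.90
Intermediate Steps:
U(y) = 5 - 3*y
(-7*(-1) + (-6 - 2*U(√((I(-1)*(-3) - 2) + 4))))² = (-7*(-1) + (-6 - 2*(5 - 3*√((-4*(-3) - 2) + 4))))² = (7 + (-6 - 2*(5 - 3*√((12 - 2) + 4))))² = (7 + (-6 - 2*(5 - 3*√(10 + 4))))² = (7 + (-6 - 2*(5 - 3*√14)))² = (7 + (-6 + (-10 + 6*√14)))² = (7 + (-16 + 6*√14))² = (-9 + 6*√14)²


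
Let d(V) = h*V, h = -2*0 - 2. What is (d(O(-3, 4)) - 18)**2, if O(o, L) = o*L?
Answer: 36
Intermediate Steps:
O(o, L) = L*o
h = -2 (h = 0 - 2 = -2)
d(V) = -2*V
(d(O(-3, 4)) - 18)**2 = (-8*(-3) - 18)**2 = (-2*(-12) - 18)**2 = (24 - 18)**2 = 6**2 = 36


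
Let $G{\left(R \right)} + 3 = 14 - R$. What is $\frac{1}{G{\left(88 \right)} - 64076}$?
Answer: $- \frac{1}{64153} \approx -1.5588 \cdot 10^{-5}$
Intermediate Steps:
$G{\left(R \right)} = 11 - R$ ($G{\left(R \right)} = -3 - \left(-14 + R\right) = 11 - R$)
$\frac{1}{G{\left(88 \right)} - 64076} = \frac{1}{\left(11 - 88\right) - 64076} = \frac{1}{-77 - 64076} = \frac{1}{-64153} = - \frac{1}{64153}$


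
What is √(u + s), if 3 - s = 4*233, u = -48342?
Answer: I*√49271 ≈ 221.97*I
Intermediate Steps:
s = -929 (s = 3 - 4*233 = 3 - 1*932 = 3 - 932 = -929)
√(u + s) = √(-48342 - 929) = √(-49271) = I*√49271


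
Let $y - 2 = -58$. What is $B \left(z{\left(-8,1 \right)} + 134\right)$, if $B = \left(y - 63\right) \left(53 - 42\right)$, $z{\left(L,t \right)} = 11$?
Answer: $-189805$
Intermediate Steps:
$y = -56$ ($y = 2 - 58 = -56$)
$B = -1309$ ($B = \left(-56 - 63\right) \left(53 - 42\right) = \left(-119\right) 11 = -1309$)
$B \left(z{\left(-8,1 \right)} + 134\right) = - 1309 \left(11 + 134\right) = \left(-1309\right) 145 = -189805$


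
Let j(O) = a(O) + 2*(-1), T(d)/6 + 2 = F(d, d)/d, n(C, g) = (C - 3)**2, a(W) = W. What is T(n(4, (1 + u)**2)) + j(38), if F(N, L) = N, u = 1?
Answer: 30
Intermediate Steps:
n(C, g) = (-3 + C)**2
T(d) = -6 (T(d) = -12 + 6*(d/d) = -12 + 6*1 = -12 + 6 = -6)
j(O) = -2 + O (j(O) = O + 2*(-1) = O - 2 = -2 + O)
T(n(4, (1 + u)**2)) + j(38) = -6 + (-2 + 38) = -6 + 36 = 30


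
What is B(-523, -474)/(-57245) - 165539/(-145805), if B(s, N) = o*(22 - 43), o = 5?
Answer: 172574356/151756495 ≈ 1.1372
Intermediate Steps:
B(s, N) = -105 (B(s, N) = 5*(22 - 43) = 5*(-21) = -105)
B(-523, -474)/(-57245) - 165539/(-145805) = -105/(-57245) - 165539/(-145805) = -105*(-1/57245) - 165539*(-1/145805) = 21/11449 + 15049/13255 = 172574356/151756495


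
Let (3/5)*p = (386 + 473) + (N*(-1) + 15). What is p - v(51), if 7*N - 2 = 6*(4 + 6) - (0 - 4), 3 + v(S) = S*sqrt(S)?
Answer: 30323/21 - 51*sqrt(51) ≈ 1079.7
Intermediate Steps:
v(S) = -3 + S**(3/2) (v(S) = -3 + S*sqrt(S) = -3 + S**(3/2))
N = 66/7 (N = 2/7 + (6*(4 + 6) - (0 - 4))/7 = 2/7 + (6*10 - 1*(-4))/7 = 2/7 + (60 + 4)/7 = 2/7 + (1/7)*64 = 2/7 + 64/7 = 66/7 ≈ 9.4286)
p = 30260/21 (p = 5*((386 + 473) + ((66/7)*(-1) + 15))/3 = 5*(859 + (-66/7 + 15))/3 = 5*(859 + 39/7)/3 = (5/3)*(6052/7) = 30260/21 ≈ 1441.0)
p - v(51) = 30260/21 - (-3 + 51**(3/2)) = 30260/21 - (-3 + 51*sqrt(51)) = 30260/21 + (3 - 51*sqrt(51)) = 30323/21 - 51*sqrt(51)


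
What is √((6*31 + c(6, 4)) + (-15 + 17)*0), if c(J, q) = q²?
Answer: √202 ≈ 14.213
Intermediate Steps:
√((6*31 + c(6, 4)) + (-15 + 17)*0) = √((6*31 + 4²) + (-15 + 17)*0) = √((186 + 16) + 2*0) = √(202 + 0) = √202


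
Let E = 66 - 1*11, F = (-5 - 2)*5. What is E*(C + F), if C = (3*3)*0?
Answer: -1925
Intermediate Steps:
C = 0 (C = 9*0 = 0)
F = -35 (F = -7*5 = -35)
E = 55 (E = 66 - 11 = 55)
E*(C + F) = 55*(0 - 35) = 55*(-35) = -1925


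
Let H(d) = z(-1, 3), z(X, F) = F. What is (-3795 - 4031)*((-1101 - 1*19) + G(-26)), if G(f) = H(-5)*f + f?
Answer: 9579024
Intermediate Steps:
H(d) = 3
G(f) = 4*f (G(f) = 3*f + f = 4*f)
(-3795 - 4031)*((-1101 - 1*19) + G(-26)) = (-3795 - 4031)*((-1101 - 1*19) + 4*(-26)) = -7826*((-1101 - 19) - 104) = -7826*(-1120 - 104) = -7826*(-1224) = 9579024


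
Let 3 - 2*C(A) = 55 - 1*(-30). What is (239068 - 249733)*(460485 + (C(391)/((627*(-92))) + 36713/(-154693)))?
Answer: -1327969849238561205/270403364 ≈ -4.9111e+9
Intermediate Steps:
C(A) = -41 (C(A) = 3/2 - (55 - 1*(-30))/2 = 3/2 - (55 + 30)/2 = 3/2 - 1/2*85 = 3/2 - 85/2 = -41)
(239068 - 249733)*(460485 + (C(391)/((627*(-92))) + 36713/(-154693))) = (239068 - 249733)*(460485 + (-41/(627*(-92)) + 36713/(-154693))) = -10665*(460485 + (-41/(-57684) + 36713*(-1/154693))) = -10665*(460485 + (-41*(-1/57684) - 36713/154693)) = -10665*(460485 + (41/57684 - 36713/154693)) = -10665*(460485 - 191946389/811210092) = -10665*373549887268231/811210092 = -1327969849238561205/270403364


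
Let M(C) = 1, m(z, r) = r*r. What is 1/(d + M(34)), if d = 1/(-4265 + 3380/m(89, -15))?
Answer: 191249/191204 ≈ 1.0002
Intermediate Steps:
m(z, r) = r²
d = -45/191249 (d = 1/(-4265 + 3380/((-15)²)) = 1/(-4265 + 3380/225) = 1/(-4265 + 3380*(1/225)) = 1/(-4265 + 676/45) = 1/(-191249/45) = -45/191249 ≈ -0.00023530)
1/(d + M(34)) = 1/(-45/191249 + 1) = 1/(191204/191249) = 191249/191204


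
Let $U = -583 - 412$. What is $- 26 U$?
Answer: $25870$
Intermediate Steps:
$U = -995$
$- 26 U = \left(-26\right) \left(-995\right) = 25870$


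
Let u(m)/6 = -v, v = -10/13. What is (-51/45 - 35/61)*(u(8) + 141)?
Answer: -985622/3965 ≈ -248.58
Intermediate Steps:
v = -10/13 (v = -10*1/13 = -10/13 ≈ -0.76923)
u(m) = 60/13 (u(m) = 6*(-1*(-10/13)) = 6*(10/13) = 60/13)
(-51/45 - 35/61)*(u(8) + 141) = (-51/45 - 35/61)*(60/13 + 141) = (-51*1/45 - 35*1/61)*(1893/13) = (-17/15 - 35/61)*(1893/13) = -1562/915*1893/13 = -985622/3965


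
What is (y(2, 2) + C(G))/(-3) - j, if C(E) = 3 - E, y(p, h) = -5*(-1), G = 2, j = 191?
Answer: -193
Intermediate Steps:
y(p, h) = 5
(y(2, 2) + C(G))/(-3) - j = (5 + (3 - 1*2))/(-3) - 1*191 = (5 + (3 - 2))*(-1/3) - 191 = (5 + 1)*(-1/3) - 191 = 6*(-1/3) - 191 = -2 - 191 = -193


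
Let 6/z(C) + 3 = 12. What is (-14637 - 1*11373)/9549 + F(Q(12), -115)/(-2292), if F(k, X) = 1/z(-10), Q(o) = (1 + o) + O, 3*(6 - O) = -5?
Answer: -4416981/1621208 ≈ -2.7245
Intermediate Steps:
O = 23/3 (O = 6 - ⅓*(-5) = 6 + 5/3 = 23/3 ≈ 7.6667)
z(C) = ⅔ (z(C) = 6/(-3 + 12) = 6/9 = 6*(⅑) = ⅔)
Q(o) = 26/3 + o (Q(o) = (1 + o) + 23/3 = 26/3 + o)
F(k, X) = 3/2 (F(k, X) = 1/(⅔) = 3/2)
(-14637 - 1*11373)/9549 + F(Q(12), -115)/(-2292) = (-14637 - 1*11373)/9549 + (3/2)/(-2292) = (-14637 - 11373)*(1/9549) + (3/2)*(-1/2292) = -26010*1/9549 - 1/1528 = -2890/1061 - 1/1528 = -4416981/1621208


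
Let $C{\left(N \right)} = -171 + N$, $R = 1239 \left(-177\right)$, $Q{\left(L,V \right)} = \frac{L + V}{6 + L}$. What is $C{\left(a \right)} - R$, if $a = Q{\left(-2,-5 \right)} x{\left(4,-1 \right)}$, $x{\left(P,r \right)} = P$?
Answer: $219125$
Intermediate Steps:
$Q{\left(L,V \right)} = \frac{L + V}{6 + L}$
$R = -219303$
$a = -7$ ($a = \frac{-2 - 5}{6 - 2} \cdot 4 = \frac{1}{4} \left(-7\right) 4 = \left(- \frac{7}{4}\right) 4 = -7$)
$C{\left(a \right)} - R = \left(-171 - 7\right) - -219303 = -178 + 219303 = 219125$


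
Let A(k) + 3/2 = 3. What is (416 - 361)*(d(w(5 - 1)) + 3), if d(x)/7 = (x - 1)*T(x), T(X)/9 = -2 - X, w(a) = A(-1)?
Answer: -23595/4 ≈ -5898.8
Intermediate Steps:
A(k) = 3/2 (A(k) = -3/2 + 3 = 3/2)
w(a) = 3/2
T(X) = -18 - 9*X (T(X) = 9*(-2 - X) = -18 - 9*X)
d(x) = 7*(-1 + x)*(-18 - 9*x) (d(x) = 7*((x - 1)*(-18 - 9*x)) = 7*((-1 + x)*(-18 - 9*x)) = 7*(-1 + x)*(-18 - 9*x))
(416 - 361)*(d(w(5 - 1)) + 3) = (416 - 361)*((126 - 63*3/2 - 63*(3/2)**2) + 3) = 55*((126 - 189/2 - 63*9/4) + 3) = 55*((126 - 189/2 - 567/4) + 3) = 55*(-441/4 + 3) = 55*(-429/4) = -23595/4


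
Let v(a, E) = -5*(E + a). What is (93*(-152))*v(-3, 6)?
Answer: 212040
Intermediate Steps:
v(a, E) = -5*E - 5*a
(93*(-152))*v(-3, 6) = (93*(-152))*(-5*6 - 5*(-3)) = -14136*(-30 + 15) = -14136*(-15) = 212040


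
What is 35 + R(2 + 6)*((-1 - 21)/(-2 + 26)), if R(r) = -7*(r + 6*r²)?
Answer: 7651/3 ≈ 2550.3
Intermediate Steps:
R(r) = -42*r² - 7*r
35 + R(2 + 6)*((-1 - 21)/(-2 + 26)) = 35 + (-7*(2 + 6)*(1 + 6*(2 + 6)))*((-1 - 21)/(-2 + 26)) = 35 + (-7*8*(1 + 6*8))*(-22/24) = 35 + (-7*8*(1 + 48))*(-22*1/24) = 35 - 7*8*49*(-11/12) = 35 - 2744*(-11/12) = 35 + 7546/3 = 7651/3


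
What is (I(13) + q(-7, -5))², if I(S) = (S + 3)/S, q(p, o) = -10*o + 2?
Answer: 478864/169 ≈ 2833.5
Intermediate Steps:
q(p, o) = 2 - 10*o
I(S) = (3 + S)/S
(I(13) + q(-7, -5))² = ((3 + 13)/13 + (2 - 10*(-5)))² = ((1/13)*16 + (2 + 50))² = (16/13 + 52)² = (692/13)² = 478864/169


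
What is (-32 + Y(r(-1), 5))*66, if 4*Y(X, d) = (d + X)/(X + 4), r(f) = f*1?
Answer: -2090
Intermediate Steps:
r(f) = f
Y(X, d) = (X + d)/(4*(4 + X)) (Y(X, d) = ((d + X)/(X + 4))/4 = ((X + d)/(4 + X))/4 = (X + d)/(4*(4 + X)))
(-32 + Y(r(-1), 5))*66 = (-32 + (-1 + 5)/(4*(4 - 1)))*66 = (-32 + (1/4)*4/3)*66 = (-32 + (1/4)*(1/3)*4)*66 = (-32 + 1/3)*66 = -95/3*66 = -2090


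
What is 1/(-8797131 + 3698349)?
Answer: -1/5098782 ≈ -1.9613e-7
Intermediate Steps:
1/(-8797131 + 3698349) = 1/(-5098782) = -1/5098782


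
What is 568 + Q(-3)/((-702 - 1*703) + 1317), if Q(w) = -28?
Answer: 12503/22 ≈ 568.32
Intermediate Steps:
568 + Q(-3)/((-702 - 1*703) + 1317) = 568 - 28/((-702 - 1*703) + 1317) = 568 - 28/((-702 - 703) + 1317) = 568 - 28/(-1405 + 1317) = 568 - 28/(-88) = 568 - 28*(-1/88) = 568 + 7/22 = 12503/22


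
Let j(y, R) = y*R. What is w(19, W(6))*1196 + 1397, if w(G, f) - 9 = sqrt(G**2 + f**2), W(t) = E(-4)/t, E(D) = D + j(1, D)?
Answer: 12161 + 1196*sqrt(3265)/3 ≈ 34941.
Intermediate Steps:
j(y, R) = R*y
E(D) = 2*D (E(D) = D + D*1 = D + D = 2*D)
W(t) = -8/t (W(t) = (2*(-4))/t = -8/t)
w(G, f) = 9 + sqrt(G**2 + f**2)
w(19, W(6))*1196 + 1397 = (9 + sqrt(19**2 + (-8/6)**2))*1196 + 1397 = (9 + sqrt(361 + (-8*1/6)**2))*1196 + 1397 = (9 + sqrt(361 + (-4/3)**2))*1196 + 1397 = (9 + sqrt(361 + 16/9))*1196 + 1397 = (9 + sqrt(3265/9))*1196 + 1397 = (9 + sqrt(3265)/3)*1196 + 1397 = (10764 + 1196*sqrt(3265)/3) + 1397 = 12161 + 1196*sqrt(3265)/3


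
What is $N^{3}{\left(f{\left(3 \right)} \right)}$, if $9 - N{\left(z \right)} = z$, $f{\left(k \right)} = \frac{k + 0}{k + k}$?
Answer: $\frac{4913}{8} \approx 614.13$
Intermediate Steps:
$f{\left(k \right)} = \frac{1}{2}$ ($f{\left(k \right)} = \frac{k}{2 k} = k \frac{1}{2 k} = \frac{1}{2}$)
$N{\left(z \right)} = 9 - z$
$N^{3}{\left(f{\left(3 \right)} \right)} = \left(9 - \frac{1}{2}\right)^{3} = \left(\frac{17}{2}\right)^{3} = \frac{4913}{8}$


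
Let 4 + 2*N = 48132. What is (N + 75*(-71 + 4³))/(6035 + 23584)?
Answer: 23539/29619 ≈ 0.79473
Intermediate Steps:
N = 24064 (N = -2 + (½)*48132 = -2 + 24066 = 24064)
(N + 75*(-71 + 4³))/(6035 + 23584) = (24064 + 75*(-71 + 4³))/(6035 + 23584) = (24064 + 75*(-71 + 64))/29619 = (24064 + 75*(-7))*(1/29619) = (24064 - 525)*(1/29619) = 23539*(1/29619) = 23539/29619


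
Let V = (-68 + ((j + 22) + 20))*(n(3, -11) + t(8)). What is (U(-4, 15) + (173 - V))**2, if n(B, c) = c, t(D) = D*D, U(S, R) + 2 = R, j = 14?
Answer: 675684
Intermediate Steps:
U(S, R) = -2 + R
t(D) = D**2
V = -636 (V = (-68 + ((14 + 22) + 20))*(-11 + 8**2) = (-68 + (36 + 20))*(-11 + 64) = (-68 + 56)*53 = -12*53 = -636)
(U(-4, 15) + (173 - V))**2 = ((-2 + 15) + (173 - 1*(-636)))**2 = (13 + (173 + 636))**2 = (13 + 809)**2 = 822**2 = 675684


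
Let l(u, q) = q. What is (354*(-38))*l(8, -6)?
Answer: 80712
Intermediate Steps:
(354*(-38))*l(8, -6) = (354*(-38))*(-6) = -13452*(-6) = 80712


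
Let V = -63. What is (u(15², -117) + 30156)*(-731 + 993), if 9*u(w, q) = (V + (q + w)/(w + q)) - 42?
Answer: 71080600/9 ≈ 7.8978e+6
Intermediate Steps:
u(w, q) = -104/9 (u(w, q) = ((-63 + (q + w)/(w + q)) - 42)/9 = ((-63 + (q + w)/(q + w)) - 42)/9 = ((-63 + 1) - 42)/9 = (-62 - 42)/9 = (⅑)*(-104) = -104/9)
(u(15², -117) + 30156)*(-731 + 993) = (-104/9 + 30156)*(-731 + 993) = (271300/9)*262 = 71080600/9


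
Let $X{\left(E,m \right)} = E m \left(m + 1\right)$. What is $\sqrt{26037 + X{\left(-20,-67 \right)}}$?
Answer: $i \sqrt{62403} \approx 249.81 i$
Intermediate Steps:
$X{\left(E,m \right)} = E m \left(1 + m\right)$
$\sqrt{26037 + X{\left(-20,-67 \right)}} = \sqrt{26037 - - 1340 \left(1 - 67\right)} = \sqrt{26037 - \left(-1340\right) \left(-66\right)} = \sqrt{26037 - 88440} = \sqrt{-62403} = i \sqrt{62403}$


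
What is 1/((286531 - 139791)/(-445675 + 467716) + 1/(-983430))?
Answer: 802806690/5344759117 ≈ 0.15020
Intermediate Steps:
1/((286531 - 139791)/(-445675 + 467716) + 1/(-983430)) = 1/(146740/22041 - 1/983430) = 1/(5344759117/802806690) = 802806690/5344759117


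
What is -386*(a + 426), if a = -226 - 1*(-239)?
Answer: -169454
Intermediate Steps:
a = 13 (a = -226 + 239 = 13)
-386*(a + 426) = -386*(13 + 426) = -386*439 = -169454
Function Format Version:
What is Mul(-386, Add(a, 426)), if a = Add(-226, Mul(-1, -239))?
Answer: -169454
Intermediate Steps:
a = 13 (a = Add(-226, 239) = 13)
Mul(-386, Add(a, 426)) = Mul(-386, Add(13, 426)) = Mul(-386, 439) = -169454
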